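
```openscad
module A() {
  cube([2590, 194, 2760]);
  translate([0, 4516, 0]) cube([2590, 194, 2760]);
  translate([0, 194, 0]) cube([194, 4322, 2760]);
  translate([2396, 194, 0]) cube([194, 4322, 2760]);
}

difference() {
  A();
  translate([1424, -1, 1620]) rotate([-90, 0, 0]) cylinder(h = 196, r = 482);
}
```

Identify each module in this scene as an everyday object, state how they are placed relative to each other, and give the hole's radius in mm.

The subtracted cylinder has r = 482 mm.

A is a house frame. The house frame has a circular hole through its front wall. The hole's radius is 482 mm.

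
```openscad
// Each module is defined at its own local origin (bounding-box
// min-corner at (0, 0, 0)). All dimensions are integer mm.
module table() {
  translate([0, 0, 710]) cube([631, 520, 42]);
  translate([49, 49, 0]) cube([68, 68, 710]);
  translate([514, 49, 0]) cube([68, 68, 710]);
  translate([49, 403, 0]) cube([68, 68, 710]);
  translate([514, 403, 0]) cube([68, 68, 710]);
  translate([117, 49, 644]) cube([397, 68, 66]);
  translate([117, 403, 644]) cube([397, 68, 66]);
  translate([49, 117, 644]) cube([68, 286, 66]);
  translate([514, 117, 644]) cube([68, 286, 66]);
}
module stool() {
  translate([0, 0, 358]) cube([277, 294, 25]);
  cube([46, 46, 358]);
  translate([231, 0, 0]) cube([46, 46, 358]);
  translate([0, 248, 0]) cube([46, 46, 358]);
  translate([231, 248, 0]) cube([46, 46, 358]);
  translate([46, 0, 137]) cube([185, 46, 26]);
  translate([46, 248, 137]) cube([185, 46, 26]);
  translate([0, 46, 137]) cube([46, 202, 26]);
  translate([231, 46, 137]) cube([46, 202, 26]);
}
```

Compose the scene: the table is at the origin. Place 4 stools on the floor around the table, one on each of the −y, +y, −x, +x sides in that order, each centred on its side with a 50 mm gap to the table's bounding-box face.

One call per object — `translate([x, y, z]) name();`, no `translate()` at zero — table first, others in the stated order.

table();
translate([177, -344, 0]) stool();
translate([177, 570, 0]) stool();
translate([-327, 113, 0]) stool();
translate([681, 113, 0]) stool();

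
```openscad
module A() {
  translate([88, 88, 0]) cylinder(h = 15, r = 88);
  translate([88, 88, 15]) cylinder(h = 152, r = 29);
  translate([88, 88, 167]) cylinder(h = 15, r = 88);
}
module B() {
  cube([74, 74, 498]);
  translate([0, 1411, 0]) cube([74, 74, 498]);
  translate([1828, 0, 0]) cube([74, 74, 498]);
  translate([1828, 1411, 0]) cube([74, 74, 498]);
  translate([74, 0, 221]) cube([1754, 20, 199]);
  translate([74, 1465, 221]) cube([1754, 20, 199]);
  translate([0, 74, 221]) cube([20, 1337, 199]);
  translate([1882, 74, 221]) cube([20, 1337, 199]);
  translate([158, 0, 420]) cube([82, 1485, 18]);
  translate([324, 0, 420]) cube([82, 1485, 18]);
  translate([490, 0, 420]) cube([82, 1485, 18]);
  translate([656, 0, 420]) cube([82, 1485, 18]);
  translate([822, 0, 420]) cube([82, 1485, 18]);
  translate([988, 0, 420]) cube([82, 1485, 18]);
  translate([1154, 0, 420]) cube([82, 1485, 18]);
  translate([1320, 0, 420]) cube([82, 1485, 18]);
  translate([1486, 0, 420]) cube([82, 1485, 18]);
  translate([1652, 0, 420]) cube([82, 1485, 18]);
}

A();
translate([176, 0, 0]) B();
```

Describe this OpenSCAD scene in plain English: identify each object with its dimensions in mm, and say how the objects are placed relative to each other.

A is a spool: two coaxial disc flanges of radius 88 mm and thickness 15 mm, joined by a core cylinder of radius 29 mm and height 152 mm. The lower flange rests on z = 0 and the three cylinders share a vertical axis.

B is a bed frame 1902 mm long (x) by 1485 mm wide (y). Four 74×74 mm corner posts, 498 mm tall, at the corners of the footprint. Four rails of 20 mm thickness and 199 mm height run between adjacent posts with their undersides at z = 221 mm, their outer faces flush with the outside of the frame (the two x-running rails run between the posts' inner faces; the two y-running rails run between the posts' inner faces). 10 slats, each 82 mm wide (x) and 18 mm thick, lie across the top of the two x-running rails, running the full 1485 mm width of the frame in y; the slats are evenly spaced along x between the inner faces of the end posts with equal gaps (rounded down to the nearest mm) at the −x end and between each pair — any rounding remainder accumulates at the +x end.

The bed frame is against the spool's +x side, with their −y faces flush.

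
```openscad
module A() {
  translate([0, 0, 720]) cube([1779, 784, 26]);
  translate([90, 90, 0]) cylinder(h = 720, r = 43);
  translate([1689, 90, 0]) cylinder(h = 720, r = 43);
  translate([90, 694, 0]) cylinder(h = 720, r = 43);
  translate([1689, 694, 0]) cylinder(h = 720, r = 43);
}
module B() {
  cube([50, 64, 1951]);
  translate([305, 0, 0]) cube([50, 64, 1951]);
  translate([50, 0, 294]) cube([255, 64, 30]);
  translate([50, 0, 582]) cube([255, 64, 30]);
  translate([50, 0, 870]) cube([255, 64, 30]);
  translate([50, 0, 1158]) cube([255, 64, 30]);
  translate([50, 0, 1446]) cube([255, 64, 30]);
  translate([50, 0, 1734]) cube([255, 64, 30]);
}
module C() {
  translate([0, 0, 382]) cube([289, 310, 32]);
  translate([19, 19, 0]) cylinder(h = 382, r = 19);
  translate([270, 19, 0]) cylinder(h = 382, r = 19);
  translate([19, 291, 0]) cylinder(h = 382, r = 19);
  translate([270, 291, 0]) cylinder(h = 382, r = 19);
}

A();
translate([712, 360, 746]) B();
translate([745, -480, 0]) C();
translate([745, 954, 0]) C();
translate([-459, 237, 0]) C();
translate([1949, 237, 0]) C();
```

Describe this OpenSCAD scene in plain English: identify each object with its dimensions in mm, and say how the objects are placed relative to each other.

A is a rectangular dining table. The top is 1779×784×26 mm with its upper surface at z = 746 mm. It stands on four round legs of 86 mm diameter, each leg's bounding box inset 47 mm from the nearest pair of top edges, running from the floor to the underside of the top.

B is a straight ladder. Two 50×64 mm vertical rails, 1951 mm tall, stand 355 mm apart (outside-to-outside) with their front faces coplanar on the −y side. 6 rungs, each 64 mm deep and 30 mm tall, span between the inner faces of the rails, front faces flush with the rails. The lowest rung's underside is at z = 294 mm and rungs are spaced 288 mm apart (underside to underside).

C is a four-legged stool. The seat is a 289×310×32 mm slab whose top surface is at z = 414 mm; four round legs, each 38 mm in diameter, run from the floor (z = 0) to the underside of the seat, each leg's axis is inset half a diameter from the nearest pair of seat edges (so the leg's bounding box is flush with the corner).

The ladder is on top of the table, centred. Four stools sit around the table at the −y, +y, −x, +x sides.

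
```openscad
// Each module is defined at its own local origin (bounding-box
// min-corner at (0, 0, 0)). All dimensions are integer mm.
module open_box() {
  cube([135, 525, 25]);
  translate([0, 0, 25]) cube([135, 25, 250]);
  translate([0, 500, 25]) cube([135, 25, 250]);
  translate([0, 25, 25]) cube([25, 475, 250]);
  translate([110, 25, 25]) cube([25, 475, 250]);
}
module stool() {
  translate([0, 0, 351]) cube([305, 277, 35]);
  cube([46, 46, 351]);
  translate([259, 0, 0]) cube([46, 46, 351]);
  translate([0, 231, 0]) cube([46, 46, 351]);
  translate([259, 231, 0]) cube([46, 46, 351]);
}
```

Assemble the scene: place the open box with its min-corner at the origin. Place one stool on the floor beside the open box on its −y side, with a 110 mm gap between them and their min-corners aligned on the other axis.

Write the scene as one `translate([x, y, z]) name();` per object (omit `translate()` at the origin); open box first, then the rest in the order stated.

open_box();
translate([0, -387, 0]) stool();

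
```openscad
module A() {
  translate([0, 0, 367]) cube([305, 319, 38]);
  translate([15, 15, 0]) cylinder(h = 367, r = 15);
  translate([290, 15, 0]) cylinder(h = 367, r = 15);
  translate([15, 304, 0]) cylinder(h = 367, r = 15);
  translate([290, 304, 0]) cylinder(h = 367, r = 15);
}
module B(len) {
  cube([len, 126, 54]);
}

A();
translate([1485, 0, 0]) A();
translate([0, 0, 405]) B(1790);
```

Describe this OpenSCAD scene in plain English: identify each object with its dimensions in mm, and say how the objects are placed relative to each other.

A is a four-legged stool. The seat is 305×319 mm, 38 mm thick, top at z = 405 mm. It stands on four round legs, each 30 mm in diameter, from z = 0 to the seat underside, each leg's axis is inset half a diameter from the nearest pair of seat edges (so the leg's bounding box is flush with the corner).

B is a rectangular beam 1790 mm long (x), 126 mm deep (y), 54 mm thick (z).

The beam spans the tops of two stools placed 1180 mm apart, resting at z = 405 mm.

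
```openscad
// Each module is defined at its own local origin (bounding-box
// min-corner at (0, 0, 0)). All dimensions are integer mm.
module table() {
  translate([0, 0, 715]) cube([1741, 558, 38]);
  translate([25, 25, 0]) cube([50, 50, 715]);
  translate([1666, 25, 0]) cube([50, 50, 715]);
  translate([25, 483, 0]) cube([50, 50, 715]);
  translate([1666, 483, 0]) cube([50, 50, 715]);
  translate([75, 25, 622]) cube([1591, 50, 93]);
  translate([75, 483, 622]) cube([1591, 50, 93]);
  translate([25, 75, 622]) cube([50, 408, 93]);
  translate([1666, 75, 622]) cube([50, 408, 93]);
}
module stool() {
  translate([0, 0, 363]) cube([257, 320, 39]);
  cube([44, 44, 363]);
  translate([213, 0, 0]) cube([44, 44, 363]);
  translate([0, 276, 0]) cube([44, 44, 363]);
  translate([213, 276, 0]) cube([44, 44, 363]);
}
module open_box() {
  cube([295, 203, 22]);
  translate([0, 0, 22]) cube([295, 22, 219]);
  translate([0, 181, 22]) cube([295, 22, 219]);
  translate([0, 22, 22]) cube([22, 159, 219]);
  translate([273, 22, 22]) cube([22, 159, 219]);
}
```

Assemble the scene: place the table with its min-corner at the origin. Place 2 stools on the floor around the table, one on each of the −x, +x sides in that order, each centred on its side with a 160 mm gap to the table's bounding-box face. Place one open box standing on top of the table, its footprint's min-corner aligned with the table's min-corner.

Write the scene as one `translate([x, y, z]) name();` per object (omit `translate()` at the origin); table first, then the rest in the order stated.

table();
translate([-417, 119, 0]) stool();
translate([1901, 119, 0]) stool();
translate([0, 0, 753]) open_box();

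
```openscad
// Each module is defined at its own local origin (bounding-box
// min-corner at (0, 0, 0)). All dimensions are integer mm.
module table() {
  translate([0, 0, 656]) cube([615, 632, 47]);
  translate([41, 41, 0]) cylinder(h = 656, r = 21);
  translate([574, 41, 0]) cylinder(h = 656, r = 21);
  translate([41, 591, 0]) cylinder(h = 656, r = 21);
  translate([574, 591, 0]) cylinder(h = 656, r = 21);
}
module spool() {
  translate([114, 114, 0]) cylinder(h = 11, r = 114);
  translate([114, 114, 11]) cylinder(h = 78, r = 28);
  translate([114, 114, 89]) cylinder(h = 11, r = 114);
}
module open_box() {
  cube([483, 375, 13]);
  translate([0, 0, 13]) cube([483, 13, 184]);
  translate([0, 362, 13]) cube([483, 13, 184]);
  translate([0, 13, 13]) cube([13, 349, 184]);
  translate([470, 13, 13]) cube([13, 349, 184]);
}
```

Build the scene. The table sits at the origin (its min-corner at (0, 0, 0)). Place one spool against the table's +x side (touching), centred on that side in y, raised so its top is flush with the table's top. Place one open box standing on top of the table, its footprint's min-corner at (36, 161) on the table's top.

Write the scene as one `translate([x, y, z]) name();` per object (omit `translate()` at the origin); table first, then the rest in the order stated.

table();
translate([615, 202, 603]) spool();
translate([36, 161, 703]) open_box();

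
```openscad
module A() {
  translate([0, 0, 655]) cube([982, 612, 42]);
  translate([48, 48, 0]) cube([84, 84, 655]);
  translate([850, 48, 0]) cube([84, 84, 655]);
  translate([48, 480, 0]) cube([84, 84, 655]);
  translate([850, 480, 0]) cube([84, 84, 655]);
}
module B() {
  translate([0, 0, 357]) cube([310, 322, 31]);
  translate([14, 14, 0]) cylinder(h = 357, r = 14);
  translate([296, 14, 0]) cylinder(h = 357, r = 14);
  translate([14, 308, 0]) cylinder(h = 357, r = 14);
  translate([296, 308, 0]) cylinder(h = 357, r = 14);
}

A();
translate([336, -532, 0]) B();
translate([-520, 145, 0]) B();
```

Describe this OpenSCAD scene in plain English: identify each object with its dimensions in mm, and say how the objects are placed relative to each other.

A is a table: top 982 mm (x) × 612 mm (y), 42 mm thick, upper face at z = 697 mm, on four 84×84 mm square legs, each inset 48 mm from the nearest pair of top edges, running from z = 0 to the bottom of the top.

B is a four-legged stool. The seat is 310×322 mm, 31 mm thick, top at z = 388 mm. It stands on four round legs, each 28 mm in diameter, from z = 0 to the seat underside, each leg's axis is inset half a diameter from the nearest pair of seat edges (so the leg's bounding box is flush with the corner).

Two stools sit around the table at the −y, −x sides.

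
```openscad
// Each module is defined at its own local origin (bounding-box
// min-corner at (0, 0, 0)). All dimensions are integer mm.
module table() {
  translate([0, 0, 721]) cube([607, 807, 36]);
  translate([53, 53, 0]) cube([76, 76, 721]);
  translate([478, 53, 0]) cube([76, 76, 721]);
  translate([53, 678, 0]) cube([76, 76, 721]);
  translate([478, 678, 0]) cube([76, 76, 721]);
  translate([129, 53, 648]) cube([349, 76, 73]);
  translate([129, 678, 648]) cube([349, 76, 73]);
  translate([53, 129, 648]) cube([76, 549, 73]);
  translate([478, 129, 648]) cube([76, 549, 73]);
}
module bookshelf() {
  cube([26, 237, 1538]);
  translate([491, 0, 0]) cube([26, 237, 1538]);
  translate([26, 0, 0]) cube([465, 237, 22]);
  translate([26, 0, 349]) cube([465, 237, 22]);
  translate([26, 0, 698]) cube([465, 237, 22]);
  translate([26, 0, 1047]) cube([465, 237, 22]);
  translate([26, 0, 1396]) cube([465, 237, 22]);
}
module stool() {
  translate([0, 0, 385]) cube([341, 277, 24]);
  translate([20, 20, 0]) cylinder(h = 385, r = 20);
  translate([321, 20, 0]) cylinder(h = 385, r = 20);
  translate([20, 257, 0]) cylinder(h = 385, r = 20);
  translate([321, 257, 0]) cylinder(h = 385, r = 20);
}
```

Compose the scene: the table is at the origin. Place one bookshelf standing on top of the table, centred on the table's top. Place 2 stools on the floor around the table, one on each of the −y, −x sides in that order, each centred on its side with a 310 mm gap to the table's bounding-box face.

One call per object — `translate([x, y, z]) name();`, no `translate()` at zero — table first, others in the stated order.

table();
translate([45, 285, 757]) bookshelf();
translate([133, -587, 0]) stool();
translate([-651, 265, 0]) stool();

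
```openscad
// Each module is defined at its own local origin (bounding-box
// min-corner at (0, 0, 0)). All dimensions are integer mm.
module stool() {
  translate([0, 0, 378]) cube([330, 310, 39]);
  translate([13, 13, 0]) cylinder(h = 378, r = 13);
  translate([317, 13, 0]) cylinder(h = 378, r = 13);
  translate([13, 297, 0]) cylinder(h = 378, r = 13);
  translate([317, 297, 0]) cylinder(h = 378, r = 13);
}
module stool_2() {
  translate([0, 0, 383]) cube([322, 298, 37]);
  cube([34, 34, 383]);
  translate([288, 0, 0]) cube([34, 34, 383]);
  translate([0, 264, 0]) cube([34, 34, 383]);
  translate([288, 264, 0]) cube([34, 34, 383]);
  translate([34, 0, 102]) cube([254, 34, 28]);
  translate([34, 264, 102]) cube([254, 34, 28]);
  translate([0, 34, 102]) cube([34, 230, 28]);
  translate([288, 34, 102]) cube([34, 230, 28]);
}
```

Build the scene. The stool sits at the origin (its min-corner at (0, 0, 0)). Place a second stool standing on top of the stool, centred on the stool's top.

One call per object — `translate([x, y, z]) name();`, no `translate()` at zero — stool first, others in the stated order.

stool();
translate([4, 6, 417]) stool_2();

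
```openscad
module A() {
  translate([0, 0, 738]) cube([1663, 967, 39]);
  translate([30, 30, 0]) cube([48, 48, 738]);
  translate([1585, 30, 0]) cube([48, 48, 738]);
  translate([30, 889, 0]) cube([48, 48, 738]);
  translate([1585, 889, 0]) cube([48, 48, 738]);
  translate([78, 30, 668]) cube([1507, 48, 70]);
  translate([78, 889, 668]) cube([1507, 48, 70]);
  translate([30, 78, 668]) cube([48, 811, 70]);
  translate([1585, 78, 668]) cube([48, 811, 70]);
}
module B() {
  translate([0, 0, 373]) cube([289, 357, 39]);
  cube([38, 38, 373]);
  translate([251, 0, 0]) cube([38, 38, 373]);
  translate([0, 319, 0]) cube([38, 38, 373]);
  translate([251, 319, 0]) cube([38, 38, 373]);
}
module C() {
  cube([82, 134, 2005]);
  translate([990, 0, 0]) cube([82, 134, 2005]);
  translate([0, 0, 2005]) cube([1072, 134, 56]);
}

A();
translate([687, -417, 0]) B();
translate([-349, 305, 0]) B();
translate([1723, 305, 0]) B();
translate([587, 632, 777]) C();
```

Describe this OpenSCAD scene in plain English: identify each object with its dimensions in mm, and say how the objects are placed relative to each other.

A is a table: top 1663 mm (x) × 967 mm (y), 39 mm thick, upper face at z = 777 mm, on four 48×48 mm square legs, each inset 30 mm from the nearest pair of top edges, running from z = 0 to the bottom of the top. Four apron rails, 48 mm thick and 70 mm tall, run between adjacent legs with their top edges flush with the underside of the top and their outer faces flush with the legs' outer faces.

B is a simple wooden stool: a rectangular seat 289 mm (x) by 357 mm (y), 39 mm thick, top face at z = 412 mm, on four square legs, each 38×38 mm in cross-section. The legs rest on z = 0, each flush with a corner of the seat.

C is a door frame. The clear opening is 908 mm wide and 2005 mm high. Two 82 mm wide jambs, 134 mm deep, stand either side of the opening from the floor to the top of the opening. A 56 mm thick head sits across the top of both jambs, spanning the full outside width of the frame.

Three stools sit around the table at the −y, −x, +x sides. The door frame is on top of the table.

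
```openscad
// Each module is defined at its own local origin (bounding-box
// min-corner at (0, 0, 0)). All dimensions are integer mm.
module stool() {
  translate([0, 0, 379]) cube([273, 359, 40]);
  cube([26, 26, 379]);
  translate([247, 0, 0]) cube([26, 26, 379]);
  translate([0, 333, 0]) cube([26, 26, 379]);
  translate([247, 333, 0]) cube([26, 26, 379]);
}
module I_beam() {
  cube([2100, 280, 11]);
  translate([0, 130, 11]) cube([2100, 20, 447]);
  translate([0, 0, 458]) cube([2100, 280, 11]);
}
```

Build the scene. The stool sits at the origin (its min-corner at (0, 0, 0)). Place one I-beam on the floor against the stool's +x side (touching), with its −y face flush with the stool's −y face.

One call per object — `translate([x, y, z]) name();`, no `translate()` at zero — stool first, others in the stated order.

stool();
translate([273, 0, 0]) I_beam();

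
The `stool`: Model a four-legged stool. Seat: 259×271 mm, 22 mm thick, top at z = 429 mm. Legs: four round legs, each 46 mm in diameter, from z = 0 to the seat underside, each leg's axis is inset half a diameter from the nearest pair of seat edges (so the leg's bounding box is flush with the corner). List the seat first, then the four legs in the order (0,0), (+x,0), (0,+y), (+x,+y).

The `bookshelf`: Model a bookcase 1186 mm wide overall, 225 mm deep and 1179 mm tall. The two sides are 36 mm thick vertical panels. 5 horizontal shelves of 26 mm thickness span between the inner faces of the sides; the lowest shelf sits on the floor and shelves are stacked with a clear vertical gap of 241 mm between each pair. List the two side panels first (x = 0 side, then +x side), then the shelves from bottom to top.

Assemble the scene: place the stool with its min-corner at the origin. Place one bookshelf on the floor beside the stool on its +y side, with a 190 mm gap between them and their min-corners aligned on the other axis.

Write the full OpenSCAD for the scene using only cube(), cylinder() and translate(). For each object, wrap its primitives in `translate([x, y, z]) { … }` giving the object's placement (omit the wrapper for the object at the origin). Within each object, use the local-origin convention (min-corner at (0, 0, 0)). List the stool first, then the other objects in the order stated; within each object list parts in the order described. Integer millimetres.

translate([0, 0, 407]) cube([259, 271, 22]);
translate([23, 23, 0]) cylinder(h = 407, r = 23);
translate([236, 23, 0]) cylinder(h = 407, r = 23);
translate([23, 248, 0]) cylinder(h = 407, r = 23);
translate([236, 248, 0]) cylinder(h = 407, r = 23);
translate([0, 461, 0]) {
  cube([36, 225, 1179]);
  translate([1150, 0, 0]) cube([36, 225, 1179]);
  translate([36, 0, 0]) cube([1114, 225, 26]);
  translate([36, 0, 267]) cube([1114, 225, 26]);
  translate([36, 0, 534]) cube([1114, 225, 26]);
  translate([36, 0, 801]) cube([1114, 225, 26]);
  translate([36, 0, 1068]) cube([1114, 225, 26]);
}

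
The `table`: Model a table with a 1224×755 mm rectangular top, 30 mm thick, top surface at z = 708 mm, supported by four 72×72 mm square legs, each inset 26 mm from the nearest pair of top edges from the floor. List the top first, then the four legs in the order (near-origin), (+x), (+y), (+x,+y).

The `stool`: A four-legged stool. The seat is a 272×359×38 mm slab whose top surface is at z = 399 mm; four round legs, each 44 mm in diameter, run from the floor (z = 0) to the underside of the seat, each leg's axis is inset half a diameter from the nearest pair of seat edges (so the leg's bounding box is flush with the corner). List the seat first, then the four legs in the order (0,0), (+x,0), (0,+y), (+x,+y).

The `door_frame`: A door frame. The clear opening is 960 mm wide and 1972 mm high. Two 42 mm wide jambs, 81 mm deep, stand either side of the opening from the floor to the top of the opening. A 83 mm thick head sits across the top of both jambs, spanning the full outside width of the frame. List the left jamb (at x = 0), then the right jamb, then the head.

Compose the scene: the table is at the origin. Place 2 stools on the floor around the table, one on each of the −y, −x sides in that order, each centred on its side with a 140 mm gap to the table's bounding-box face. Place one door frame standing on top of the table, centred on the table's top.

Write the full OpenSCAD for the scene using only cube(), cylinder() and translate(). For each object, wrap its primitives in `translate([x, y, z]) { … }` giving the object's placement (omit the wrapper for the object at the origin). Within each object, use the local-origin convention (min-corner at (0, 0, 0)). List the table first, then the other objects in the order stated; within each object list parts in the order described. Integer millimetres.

translate([0, 0, 678]) cube([1224, 755, 30]);
translate([26, 26, 0]) cube([72, 72, 678]);
translate([1126, 26, 0]) cube([72, 72, 678]);
translate([26, 657, 0]) cube([72, 72, 678]);
translate([1126, 657, 0]) cube([72, 72, 678]);
translate([476, -499, 0]) {
  translate([0, 0, 361]) cube([272, 359, 38]);
  translate([22, 22, 0]) cylinder(h = 361, r = 22);
  translate([250, 22, 0]) cylinder(h = 361, r = 22);
  translate([22, 337, 0]) cylinder(h = 361, r = 22);
  translate([250, 337, 0]) cylinder(h = 361, r = 22);
}
translate([-412, 198, 0]) {
  translate([0, 0, 361]) cube([272, 359, 38]);
  translate([22, 22, 0]) cylinder(h = 361, r = 22);
  translate([250, 22, 0]) cylinder(h = 361, r = 22);
  translate([22, 337, 0]) cylinder(h = 361, r = 22);
  translate([250, 337, 0]) cylinder(h = 361, r = 22);
}
translate([90, 337, 708]) {
  cube([42, 81, 1972]);
  translate([1002, 0, 0]) cube([42, 81, 1972]);
  translate([0, 0, 1972]) cube([1044, 81, 83]);
}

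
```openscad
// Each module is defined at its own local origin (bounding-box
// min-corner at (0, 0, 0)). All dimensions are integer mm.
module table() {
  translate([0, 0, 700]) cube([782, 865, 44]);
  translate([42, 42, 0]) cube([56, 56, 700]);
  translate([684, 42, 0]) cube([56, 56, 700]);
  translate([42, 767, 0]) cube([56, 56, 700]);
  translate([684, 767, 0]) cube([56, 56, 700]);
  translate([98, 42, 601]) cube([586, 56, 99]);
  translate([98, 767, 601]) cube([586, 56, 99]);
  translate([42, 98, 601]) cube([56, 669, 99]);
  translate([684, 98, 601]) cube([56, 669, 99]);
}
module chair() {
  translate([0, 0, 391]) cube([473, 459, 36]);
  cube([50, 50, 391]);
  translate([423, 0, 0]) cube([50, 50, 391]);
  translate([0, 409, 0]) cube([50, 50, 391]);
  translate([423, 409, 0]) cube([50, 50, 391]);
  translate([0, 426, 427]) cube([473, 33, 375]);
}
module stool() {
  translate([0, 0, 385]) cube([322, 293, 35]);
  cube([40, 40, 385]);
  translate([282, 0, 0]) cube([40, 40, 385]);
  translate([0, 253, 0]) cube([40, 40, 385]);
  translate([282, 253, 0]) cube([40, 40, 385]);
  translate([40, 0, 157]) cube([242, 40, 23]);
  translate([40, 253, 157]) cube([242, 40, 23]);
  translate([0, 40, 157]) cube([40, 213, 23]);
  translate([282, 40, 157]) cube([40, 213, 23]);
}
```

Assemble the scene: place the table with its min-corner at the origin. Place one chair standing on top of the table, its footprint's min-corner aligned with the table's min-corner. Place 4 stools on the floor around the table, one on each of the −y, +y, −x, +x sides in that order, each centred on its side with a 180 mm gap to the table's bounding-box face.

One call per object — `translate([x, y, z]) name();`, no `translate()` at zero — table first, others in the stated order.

table();
translate([0, 0, 744]) chair();
translate([230, -473, 0]) stool();
translate([230, 1045, 0]) stool();
translate([-502, 286, 0]) stool();
translate([962, 286, 0]) stool();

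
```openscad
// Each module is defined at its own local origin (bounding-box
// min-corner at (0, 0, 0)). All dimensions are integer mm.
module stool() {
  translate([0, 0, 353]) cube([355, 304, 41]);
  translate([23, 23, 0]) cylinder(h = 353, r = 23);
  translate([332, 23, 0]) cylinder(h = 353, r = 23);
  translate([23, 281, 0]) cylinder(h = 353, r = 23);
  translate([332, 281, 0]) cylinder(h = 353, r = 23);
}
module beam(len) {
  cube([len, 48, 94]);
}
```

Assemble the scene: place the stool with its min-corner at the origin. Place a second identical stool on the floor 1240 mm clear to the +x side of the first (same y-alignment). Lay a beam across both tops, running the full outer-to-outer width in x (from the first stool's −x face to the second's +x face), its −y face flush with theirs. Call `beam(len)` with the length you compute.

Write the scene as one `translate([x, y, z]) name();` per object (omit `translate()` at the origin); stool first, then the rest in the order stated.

stool();
translate([1595, 0, 0]) stool();
translate([0, 0, 394]) beam(1950);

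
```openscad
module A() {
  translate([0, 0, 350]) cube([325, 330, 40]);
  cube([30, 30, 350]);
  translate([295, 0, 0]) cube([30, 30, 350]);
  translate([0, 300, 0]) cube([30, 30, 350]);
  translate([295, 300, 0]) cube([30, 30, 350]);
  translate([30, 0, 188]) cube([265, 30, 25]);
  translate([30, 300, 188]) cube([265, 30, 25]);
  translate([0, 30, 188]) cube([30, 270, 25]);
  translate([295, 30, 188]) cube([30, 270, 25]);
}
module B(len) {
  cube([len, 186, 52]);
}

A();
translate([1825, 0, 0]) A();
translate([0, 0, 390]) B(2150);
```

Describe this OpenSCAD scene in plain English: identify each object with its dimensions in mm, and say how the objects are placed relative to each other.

A is a four-legged stool. The seat is 325×330 mm, 40 mm thick, top at z = 390 mm. It stands on four square legs, each 30×30 mm in cross-section, from z = 0 to the seat underside, each flush with a corner of the seat. Four stretchers, 30 mm wide and 25 mm tall, connect adjacent legs with their undersides at z = 188 mm, each running between the inner faces of the legs it joins and aligned with the legs' outer faces on the other axis.

B is a rectangular beam 2150 mm long (x), 186 mm deep (y), 52 mm thick (z).

The beam spans the tops of two stools placed 1500 mm apart, resting at z = 390 mm.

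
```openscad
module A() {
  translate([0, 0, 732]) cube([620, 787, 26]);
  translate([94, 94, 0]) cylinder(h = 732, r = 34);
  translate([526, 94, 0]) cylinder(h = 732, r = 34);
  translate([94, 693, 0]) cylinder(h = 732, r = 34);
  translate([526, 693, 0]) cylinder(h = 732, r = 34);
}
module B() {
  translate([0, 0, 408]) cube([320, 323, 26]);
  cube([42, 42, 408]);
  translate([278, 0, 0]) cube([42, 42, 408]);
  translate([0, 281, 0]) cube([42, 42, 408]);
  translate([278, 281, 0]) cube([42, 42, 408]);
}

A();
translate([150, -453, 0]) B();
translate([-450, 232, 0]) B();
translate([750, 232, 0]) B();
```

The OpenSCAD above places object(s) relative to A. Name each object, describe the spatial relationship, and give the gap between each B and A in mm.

A is a table. B is a stool. Three stools sit around the table at the −y, −x, +x sides. The gap between each stool and the table is 130 mm.

Each stool's nearest face is 130 mm from the table's bounding box.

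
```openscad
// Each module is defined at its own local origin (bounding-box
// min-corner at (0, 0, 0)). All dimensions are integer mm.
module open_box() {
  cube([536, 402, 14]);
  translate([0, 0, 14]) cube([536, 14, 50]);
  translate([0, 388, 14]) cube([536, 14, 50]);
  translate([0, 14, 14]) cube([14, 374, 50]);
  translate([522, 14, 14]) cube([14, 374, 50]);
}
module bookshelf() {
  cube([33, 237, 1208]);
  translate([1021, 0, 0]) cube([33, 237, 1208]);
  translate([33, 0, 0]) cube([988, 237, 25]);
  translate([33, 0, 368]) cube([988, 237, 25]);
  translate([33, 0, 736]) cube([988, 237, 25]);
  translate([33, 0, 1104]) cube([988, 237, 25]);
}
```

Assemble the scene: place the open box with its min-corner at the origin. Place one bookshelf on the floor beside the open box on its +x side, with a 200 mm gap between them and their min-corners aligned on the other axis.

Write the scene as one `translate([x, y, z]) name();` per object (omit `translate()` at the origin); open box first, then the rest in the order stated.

open_box();
translate([736, 0, 0]) bookshelf();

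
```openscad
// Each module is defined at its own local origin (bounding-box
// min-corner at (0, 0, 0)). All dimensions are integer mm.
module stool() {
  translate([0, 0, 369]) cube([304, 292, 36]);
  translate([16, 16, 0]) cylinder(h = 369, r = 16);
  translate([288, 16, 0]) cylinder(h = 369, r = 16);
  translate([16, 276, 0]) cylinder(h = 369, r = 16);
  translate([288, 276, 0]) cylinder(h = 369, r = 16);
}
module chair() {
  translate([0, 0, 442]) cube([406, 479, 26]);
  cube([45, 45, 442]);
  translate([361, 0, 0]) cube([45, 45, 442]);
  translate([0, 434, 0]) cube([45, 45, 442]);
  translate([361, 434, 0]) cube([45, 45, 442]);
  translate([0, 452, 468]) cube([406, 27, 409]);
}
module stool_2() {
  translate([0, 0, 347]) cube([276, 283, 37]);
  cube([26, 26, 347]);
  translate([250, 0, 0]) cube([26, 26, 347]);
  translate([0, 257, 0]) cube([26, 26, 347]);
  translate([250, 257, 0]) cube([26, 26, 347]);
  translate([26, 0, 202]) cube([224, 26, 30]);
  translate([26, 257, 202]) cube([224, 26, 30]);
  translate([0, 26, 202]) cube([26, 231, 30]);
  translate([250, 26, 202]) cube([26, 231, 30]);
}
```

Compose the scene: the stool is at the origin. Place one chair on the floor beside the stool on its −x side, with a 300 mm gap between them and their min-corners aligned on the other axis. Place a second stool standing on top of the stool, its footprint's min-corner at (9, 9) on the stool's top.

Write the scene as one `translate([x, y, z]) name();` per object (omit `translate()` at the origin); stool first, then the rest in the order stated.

stool();
translate([-706, 0, 0]) chair();
translate([9, 9, 405]) stool_2();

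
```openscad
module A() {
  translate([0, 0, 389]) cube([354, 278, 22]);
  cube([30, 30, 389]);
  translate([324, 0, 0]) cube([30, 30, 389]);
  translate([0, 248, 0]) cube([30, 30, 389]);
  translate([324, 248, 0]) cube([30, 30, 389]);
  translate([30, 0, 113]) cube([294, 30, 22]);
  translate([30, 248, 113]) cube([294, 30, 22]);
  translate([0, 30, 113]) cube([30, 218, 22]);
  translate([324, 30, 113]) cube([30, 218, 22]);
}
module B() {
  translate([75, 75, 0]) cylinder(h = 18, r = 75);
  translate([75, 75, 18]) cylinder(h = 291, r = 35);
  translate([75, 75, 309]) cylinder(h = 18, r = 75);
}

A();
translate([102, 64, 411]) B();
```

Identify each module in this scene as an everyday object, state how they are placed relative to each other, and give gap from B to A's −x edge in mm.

A is a stool. B is a spool. The spool is on top of the stool, centred. The gap from the spool to the stool's −x edge is 102 mm.

The spool's min-x is at 102; the stool's min-x is 0; gap = 102 mm.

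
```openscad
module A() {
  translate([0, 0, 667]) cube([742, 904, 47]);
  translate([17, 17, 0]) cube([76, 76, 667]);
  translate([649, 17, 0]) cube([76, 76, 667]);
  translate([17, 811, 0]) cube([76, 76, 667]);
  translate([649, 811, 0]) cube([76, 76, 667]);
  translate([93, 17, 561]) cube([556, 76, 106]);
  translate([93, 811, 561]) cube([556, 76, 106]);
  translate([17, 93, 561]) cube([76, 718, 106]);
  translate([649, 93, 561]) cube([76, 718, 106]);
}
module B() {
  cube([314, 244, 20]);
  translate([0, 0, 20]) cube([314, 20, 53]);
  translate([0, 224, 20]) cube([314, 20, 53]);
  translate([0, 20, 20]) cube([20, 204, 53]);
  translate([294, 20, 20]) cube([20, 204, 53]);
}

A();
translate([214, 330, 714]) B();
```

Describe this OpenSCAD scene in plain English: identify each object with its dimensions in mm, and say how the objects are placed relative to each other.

A is a table with a 742×904 mm rectangular top, 47 mm thick, top surface at z = 714 mm, supported by four 76×76 mm square legs, each inset 17 mm from the nearest pair of top edges, running from the floor. Four apron rails, 76 mm thick and 106 mm tall, run between adjacent legs with their top edges flush with the underside of the top and their outer faces flush with the legs' outer faces.

B is an open storage box with external size 314×244×73 mm and wall thickness 20 mm (the base is also 20 mm thick). The base covers the whole footprint; the four walls stand on the base, with the y-facing walls full-width and the x-facing walls fitting between their inner faces.

The open box is on top of the table, centred.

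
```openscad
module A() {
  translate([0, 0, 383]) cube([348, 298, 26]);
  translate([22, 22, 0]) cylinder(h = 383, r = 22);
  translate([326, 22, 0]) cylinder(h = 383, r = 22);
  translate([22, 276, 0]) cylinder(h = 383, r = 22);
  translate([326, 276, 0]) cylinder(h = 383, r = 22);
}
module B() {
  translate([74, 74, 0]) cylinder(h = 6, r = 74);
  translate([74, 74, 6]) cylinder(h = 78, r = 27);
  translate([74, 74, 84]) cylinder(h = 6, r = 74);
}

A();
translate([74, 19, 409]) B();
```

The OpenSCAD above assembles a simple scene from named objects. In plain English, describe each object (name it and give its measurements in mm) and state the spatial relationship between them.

A is a four-legged stool. The seat is 348×298 mm, 26 mm thick, top at z = 409 mm. It stands on four round legs, each 44 mm in diameter, from z = 0 to the seat underside, each leg's axis is inset half a diameter from the nearest pair of seat edges (so the leg's bounding box is flush with the corner).

B is a spool: two coaxial disc flanges of radius 74 mm and thickness 6 mm, joined by a core cylinder of radius 27 mm and height 78 mm. The lower flange rests on z = 0 and the three cylinders share a vertical axis.

The spool is on top of the stool.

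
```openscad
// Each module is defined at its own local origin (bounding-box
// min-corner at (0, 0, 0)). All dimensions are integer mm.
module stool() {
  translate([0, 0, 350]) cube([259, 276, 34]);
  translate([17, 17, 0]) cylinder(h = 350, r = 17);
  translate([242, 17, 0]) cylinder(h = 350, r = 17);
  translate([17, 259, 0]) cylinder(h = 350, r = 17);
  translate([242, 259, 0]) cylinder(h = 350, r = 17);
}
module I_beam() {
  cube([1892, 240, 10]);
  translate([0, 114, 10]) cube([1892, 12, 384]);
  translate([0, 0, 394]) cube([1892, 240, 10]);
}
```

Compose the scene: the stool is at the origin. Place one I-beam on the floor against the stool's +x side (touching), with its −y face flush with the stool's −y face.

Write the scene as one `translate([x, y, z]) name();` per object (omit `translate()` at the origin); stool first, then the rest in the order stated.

stool();
translate([259, 0, 0]) I_beam();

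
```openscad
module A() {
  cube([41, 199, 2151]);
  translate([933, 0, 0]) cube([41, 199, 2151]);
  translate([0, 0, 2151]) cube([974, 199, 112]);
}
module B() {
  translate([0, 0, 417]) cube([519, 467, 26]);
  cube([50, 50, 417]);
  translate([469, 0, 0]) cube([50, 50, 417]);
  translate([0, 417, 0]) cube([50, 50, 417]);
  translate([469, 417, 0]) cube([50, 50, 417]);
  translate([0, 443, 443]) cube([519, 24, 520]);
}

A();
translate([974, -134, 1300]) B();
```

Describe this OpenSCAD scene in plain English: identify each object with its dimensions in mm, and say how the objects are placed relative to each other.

A is a door frame. The clear opening is 892 mm wide and 2151 mm high. Two 41 mm wide jambs, 199 mm deep, stand either side of the opening from the floor to the top of the opening. A 112 mm thick head sits across the top of both jambs, spanning the full outside width of the frame.

B is a chair. The seat is a 519×467×26 mm slab with its top at z = 443 mm, on four 50×50 mm corner legs (flush with the seat edges, standing on z = 0). A flat backrest 24 mm thick, 520 mm tall, spans the full seat width and rises from the seat top along its +y edge, rear face flush with the rear of the seat.

The chair is beside the door frame with their tops flush at z = 2263.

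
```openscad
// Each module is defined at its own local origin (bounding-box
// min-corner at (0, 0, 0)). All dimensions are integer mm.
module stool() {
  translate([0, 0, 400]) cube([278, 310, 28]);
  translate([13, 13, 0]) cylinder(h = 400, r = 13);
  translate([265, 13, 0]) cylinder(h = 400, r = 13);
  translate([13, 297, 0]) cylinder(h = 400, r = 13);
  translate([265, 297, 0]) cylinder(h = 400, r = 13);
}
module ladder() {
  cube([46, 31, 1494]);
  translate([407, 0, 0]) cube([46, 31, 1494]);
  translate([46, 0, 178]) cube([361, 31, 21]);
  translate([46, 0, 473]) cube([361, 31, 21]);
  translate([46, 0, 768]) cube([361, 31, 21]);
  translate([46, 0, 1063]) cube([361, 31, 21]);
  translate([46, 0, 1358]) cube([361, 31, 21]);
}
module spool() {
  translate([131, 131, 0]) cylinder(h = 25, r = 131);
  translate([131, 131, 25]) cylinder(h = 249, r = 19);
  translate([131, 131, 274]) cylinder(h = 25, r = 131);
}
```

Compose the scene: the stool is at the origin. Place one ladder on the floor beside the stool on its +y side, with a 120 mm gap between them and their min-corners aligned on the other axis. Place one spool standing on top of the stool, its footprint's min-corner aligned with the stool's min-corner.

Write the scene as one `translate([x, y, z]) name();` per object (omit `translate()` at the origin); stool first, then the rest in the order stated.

stool();
translate([0, 430, 0]) ladder();
translate([0, 0, 428]) spool();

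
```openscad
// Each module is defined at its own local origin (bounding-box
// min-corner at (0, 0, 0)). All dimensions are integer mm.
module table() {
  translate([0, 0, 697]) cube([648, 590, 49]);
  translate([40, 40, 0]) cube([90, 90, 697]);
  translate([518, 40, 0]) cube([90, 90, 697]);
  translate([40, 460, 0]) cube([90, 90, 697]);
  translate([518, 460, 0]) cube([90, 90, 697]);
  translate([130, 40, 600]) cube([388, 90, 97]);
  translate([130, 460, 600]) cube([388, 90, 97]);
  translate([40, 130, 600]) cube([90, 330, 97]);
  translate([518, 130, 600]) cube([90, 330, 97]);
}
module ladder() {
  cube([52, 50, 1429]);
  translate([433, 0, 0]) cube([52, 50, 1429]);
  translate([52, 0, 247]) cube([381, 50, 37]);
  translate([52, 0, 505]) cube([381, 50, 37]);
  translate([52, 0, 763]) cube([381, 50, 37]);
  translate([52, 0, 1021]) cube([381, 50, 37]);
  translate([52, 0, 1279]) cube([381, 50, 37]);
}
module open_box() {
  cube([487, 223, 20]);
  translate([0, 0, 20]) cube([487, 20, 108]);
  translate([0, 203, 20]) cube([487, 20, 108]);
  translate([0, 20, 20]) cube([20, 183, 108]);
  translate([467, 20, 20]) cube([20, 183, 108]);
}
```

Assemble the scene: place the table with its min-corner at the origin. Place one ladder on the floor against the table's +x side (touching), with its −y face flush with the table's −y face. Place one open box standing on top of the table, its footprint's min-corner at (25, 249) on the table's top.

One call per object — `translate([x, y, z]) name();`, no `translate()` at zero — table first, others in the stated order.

table();
translate([648, 0, 0]) ladder();
translate([25, 249, 746]) open_box();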